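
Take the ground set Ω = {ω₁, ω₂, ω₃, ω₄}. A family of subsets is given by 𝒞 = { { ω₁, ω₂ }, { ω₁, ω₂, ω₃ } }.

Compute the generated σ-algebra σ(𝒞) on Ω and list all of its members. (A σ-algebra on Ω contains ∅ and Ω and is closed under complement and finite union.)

σ(𝒞) = { {  }, { ω₃ }, { ω₄ }, { ω₁, ω₂ }, { ω₃, ω₄ }, { ω₁, ω₂, ω₃ }, { ω₁, ω₂, ω₄ }, Ω }

Derivation:
Seed the family with 𝒞 together with ∅ and Ω: { {  }, { ω₁, ω₂ }, { ω₁, ω₂, ω₃ }, Ω }.
Step 1: +2 →
  { ω₄ }  = complement { ω₁, ω₂, ω₃ }
  { ω₃, ω₄ }  = complement { ω₁, ω₂ }
  |family| = 6
Step 2. New:
  { ω₁, ω₂, ω₄ }  = { ω₁, ω₂ } ∪ { ω₄ }
  |family| = 7
Step 3 (1 new):
  { ω₃ }  = complement { ω₁, ω₂, ω₄ }
  |family| = 8
After Step 4 the family is unchanged; done.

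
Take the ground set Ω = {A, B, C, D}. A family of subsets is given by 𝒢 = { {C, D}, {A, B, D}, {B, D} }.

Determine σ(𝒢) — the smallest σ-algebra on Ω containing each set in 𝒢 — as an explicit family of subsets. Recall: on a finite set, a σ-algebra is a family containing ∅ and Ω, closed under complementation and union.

σ(𝒢) (16 sets): { {}, {A}, {B}, {C}, {D}, {A, B}, {A, C}, {A, D}, {B, C}, {B, D}, {C, D}, {A, B, C}, {A, B, D}, {A, C, D}, {B, C, D}, Ω }

Derivation:
Seed the family with 𝒢 together with ∅ and Ω: { {}, {B, D}, {C, D}, {A, B, D}, Ω }.
Pass 1: 4 new —
  {C}  = {A, B, D}ᶜ
  {A, B}  = {C, D}ᶜ
  {A, C}  = {B, D}ᶜ
  {B, C, D}  = {C, D} ∪ {B, D}
  — 9 sets.
Pass 2: 3 new —
  {A}  = {B, C, D}ᶜ
  {A, B, C}  = {A, B} ∪ {C}
  {A, C, D}  = {C, D} ∪ {A, C}
  — 12 sets.
Pass 3: 2 new —
  {B}  = {A, C, D}ᶜ
  {D}  = {A, B, C}ᶜ
  — 14 sets.
Pass 4: +2 →
  {A, D}  = {D} ∪ {A}
  {B, C}  = {C} ∪ {B}
  — 16 sets.
After Pass 5 the family is unchanged; done.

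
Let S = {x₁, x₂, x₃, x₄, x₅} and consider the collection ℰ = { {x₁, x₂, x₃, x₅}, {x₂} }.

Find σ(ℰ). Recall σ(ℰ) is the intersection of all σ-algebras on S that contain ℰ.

Seed the family with ℰ together with ∅ and S: { ∅, {x₂}, {x₁, x₂, x₃, x₅}, S }.
Round 1. New:
  {x₄}  = ᶜ of {x₁, x₂, x₃, x₅}
  {x₁, x₃, x₄, x₅}  = ᶜ of {x₂}
  (now 6)
Round 2. New:
  {x₂, x₄}  = {x₄} ∪ {x₂}
  (now 7)
Round 3: 1 new —
  {x₁, x₃, x₅}  = ᶜ of {x₂, x₄}
  (now 8)
Round 4: no new sets; the family is a σ-algebra.

Hence σ(ℰ) has 8 members: { ∅, {x₂}, {x₄}, {x₂, x₄}, {x₁, x₃, x₅}, {x₁, x₂, x₃, x₅}, {x₁, x₃, x₄, x₅}, S }.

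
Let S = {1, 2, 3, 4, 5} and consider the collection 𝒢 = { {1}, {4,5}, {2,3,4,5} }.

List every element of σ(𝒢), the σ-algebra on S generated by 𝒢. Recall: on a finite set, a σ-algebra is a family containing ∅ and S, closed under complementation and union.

Start: 𝒢 ∪ {∅, S} = { {}, {1}, {4,5}, {2,3,4,5}, S }.
Iteration 1: +2 →
  {1,2,3}  = S∖{4,5}
  {1,4,5}  = {4,5} ∪ {1}
  (now 7)
Iteration 2: 1 new —
  {2,3}  = S∖{1,4,5}
  (now 8)
Iteration 3: stable.

Therefore σ(𝒢) = { {}, {1}, {2,3}, {4,5}, {1,2,3}, {1,4,5}, {2,3,4,5}, S } (|σ(𝒢)| = 8).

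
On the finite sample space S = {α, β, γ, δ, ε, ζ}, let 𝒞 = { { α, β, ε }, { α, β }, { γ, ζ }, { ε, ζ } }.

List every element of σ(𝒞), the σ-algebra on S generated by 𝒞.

Begin from { {  }, { α, β }, { γ, ζ }, { ε, ζ }, { α, β, ε }, S } (that is, 𝒞 plus ∅ and S).
Pass 1 (8 new):
  { γ, δ, ζ }  = S∖{ α, β, ε }
  { γ, ε, ζ }  = { ε, ζ } ∪ { γ, ζ }
  { α, β, γ, δ }  = S∖{ ε, ζ }
  { α, β, γ, ζ }  = { α, β } ∪ { γ, ζ }
  { α, β, δ, ε }  = S∖{ γ, ζ }
  { α, β, ε, ζ }  = { α, β, ε } ∪ { ε, ζ }
  { γ, δ, ε, ζ }  = S∖{ α, β }
  { α, β, γ, ε, ζ }  = { α, β, ε } ∪ { γ, ζ }
  (now 14)
Pass 2: 7 new —
  { δ }  = S∖{ α, β, γ, ε, ζ }
  { γ, δ }  = S∖{ α, β, ε, ζ }
  { δ, ε }  = S∖{ α, β, γ, ζ }
  { α, β, δ }  = S∖{ γ, ε, ζ }
  { α, β, γ, δ, ε }  = { α, β, δ, ε } ∪ { α, β, γ, δ }
  { α, β, γ, δ, ζ }  = { α, β } ∪ { γ, δ, ζ }
  { α, β, δ, ε, ζ }  = { ε, ζ } ∪ { α, β, δ, ε }
  (now 21)
Pass 3 (5 new):
  { γ }  = S∖{ α, β, δ, ε, ζ }
  { ε }  = S∖{ α, β, γ, δ, ζ }
  { ζ }  = S∖{ α, β, γ, δ, ε }
  { γ, δ, ε }  = { γ, δ } ∪ { δ, ε }
  { δ, ε, ζ }  = { ε, ζ } ∪ { δ, ε }
  (now 26)
Pass 4 adds 6:
  { γ, ε }  = { ε } ∪ { γ }
  { δ, ζ }  = { ζ } ∪ { δ }
  { α, β, γ }  = S∖{ δ, ε, ζ }
  { α, β, ζ }  = S∖{ γ, δ, ε }
  { α, β, γ, ε }  = { γ } ∪ { α, β, ε }
  { α, β, δ, ζ }  = { ζ } ∪ { α, β, δ }
  (now 32)
Pass 5: closed — nothing new.

|σ(𝒞)| = 32.  σ(𝒞) = { {  }, { γ }, { δ }, { ε }, { ζ }, { α, β }, { γ, δ }, { γ, ε }, { γ, ζ }, { δ, ε }, { δ, ζ }, { ε, ζ }, { α, β, γ }, { α, β, δ }, { α, β, ε }, { α, β, ζ }, { γ, δ, ε }, { γ, δ, ζ }, { γ, ε, ζ }, { δ, ε, ζ }, { α, β, γ, δ }, { α, β, γ, ε }, { α, β, γ, ζ }, { α, β, δ, ε }, { α, β, δ, ζ }, { α, β, ε, ζ }, { γ, δ, ε, ζ }, { α, β, γ, δ, ε }, { α, β, γ, δ, ζ }, { α, β, γ, ε, ζ }, { α, β, δ, ε, ζ }, S }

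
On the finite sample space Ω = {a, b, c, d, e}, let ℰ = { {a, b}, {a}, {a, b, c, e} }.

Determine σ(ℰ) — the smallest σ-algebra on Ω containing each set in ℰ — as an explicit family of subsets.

Initial family (5 sets): { {}, {a}, {a, b}, {a, b, c, e}, Ω }.
Pass 1 (3 new):
  {d}  = Ω∖{a, b, c, e}
  {c, d, e}  = Ω∖{a, b}
  {b, c, d, e}  = Ω∖{a}
  (now 8)
Pass 2: 3 new —
  {a, d}  = {d} ∪ {a}
  {a, b, d}  = {d} ∪ {a, b}
  {a, c, d, e}  = {c, d, e} ∪ {a}
  (now 11)
Pass 3: +3 →
  {b}  = Ω∖{a, c, d, e}
  {c, e}  = Ω∖{a, b, d}
  {b, c, e}  = Ω∖{a, d}
  (now 14)
Pass 4: 2 new —
  {b, d}  = {d} ∪ {b}
  {a, c, e}  = {c, e} ∪ {a}
  (now 16)
Pass 5: closed — nothing new.

Hence σ(ℰ) has 16 members: { {}, {a}, {b}, {d}, {a, b}, {a, d}, {b, d}, {c, e}, {a, b, d}, {a, c, e}, {b, c, e}, {c, d, e}, {a, b, c, e}, {a, c, d, e}, {b, c, d, e}, Ω }.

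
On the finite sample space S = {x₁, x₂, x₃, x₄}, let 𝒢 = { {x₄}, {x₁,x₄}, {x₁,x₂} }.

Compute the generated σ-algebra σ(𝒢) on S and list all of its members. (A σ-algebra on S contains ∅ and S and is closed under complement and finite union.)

σ(𝒢) = { {}, {x₁}, {x₂}, {x₃}, {x₄}, {x₁,x₂}, {x₁,x₃}, {x₁,x₄}, {x₂,x₃}, {x₂,x₄}, {x₃,x₄}, {x₁,x₂,x₃}, {x₁,x₂,x₄}, {x₁,x₃,x₄}, {x₂,x₃,x₄}, S }

Trace:
Start: 𝒢 ∪ {∅, S} = { {}, {x₄}, {x₁,x₂}, {x₁,x₄}, S }.
Step 1. New:
  {x₂,x₃}  = ᶜ of {x₁,x₄}
  {x₃,x₄}  = ᶜ of {x₁,x₂}
  {x₁,x₂,x₃}  = ᶜ of {x₄}
  {x₁,x₂,x₄}  = {x₁,x₄} ∪ {x₁,x₂}
  (now 9)
Step 2. New:
  {x₃}  = ᶜ of {x₁,x₂,x₄}
  {x₁,x₃,x₄}  = {x₃,x₄} ∪ {x₁,x₄}
  {x₂,x₃,x₄}  = {x₃,x₄} ∪ {x₂,x₃}
  (now 12)
Step 3: 2 new —
  {x₁}  = ᶜ of {x₂,x₃,x₄}
  {x₂}  = ᶜ of {x₁,x₃,x₄}
  (now 14)
Step 4. New:
  {x₁,x₃}  = {x₃} ∪ {x₁}
  {x₂,x₄}  = {x₄} ∪ {x₂}
  (now 16)
Step 5: already closed under ᶜ and ∪.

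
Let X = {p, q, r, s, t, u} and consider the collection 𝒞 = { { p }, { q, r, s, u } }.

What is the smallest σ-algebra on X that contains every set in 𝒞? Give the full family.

|σ(𝒞)| = 8.  σ(𝒞) = { {}, { p }, { t }, { p, t }, { q, r, s, u }, { p, q, r, s, u }, { q, r, s, t, u }, X }

Check:
Begin from { {}, { p }, { q, r, s, u }, X } (that is, 𝒞 plus ∅ and X).
Step 1: +3 →
  { p, t }  = X∖{ q, r, s, u }
  { p, q, r, s, u }  = { q, r, s, u } ∪ { p }
  { q, r, s, t, u }  = X∖{ p }
  |family| = 7
Step 2 (1 new):
  { t }  = X∖{ p, q, r, s, u }
  |family| = 8
Step 3: no new sets; the family is a σ-algebra.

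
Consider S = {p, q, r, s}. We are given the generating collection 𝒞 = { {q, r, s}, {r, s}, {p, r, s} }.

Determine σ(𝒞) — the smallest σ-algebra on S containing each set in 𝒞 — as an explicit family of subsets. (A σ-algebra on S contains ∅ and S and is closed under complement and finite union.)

Initial family (5 sets): { {}, {r, s}, {p, r, s}, {q, r, s}, S }.
Iteration 1 (3 new):
  {p}  = ᶜ of {q, r, s}
  {q}  = ᶜ of {p, r, s}
  {p, q}  = ᶜ of {r, s}
  [8 total]
Iteration 2 adds nothing — fixpoint reached.

|σ(𝒞)| = 8.  σ(𝒞) = { {}, {p}, {q}, {p, q}, {r, s}, {p, r, s}, {q, r, s}, S }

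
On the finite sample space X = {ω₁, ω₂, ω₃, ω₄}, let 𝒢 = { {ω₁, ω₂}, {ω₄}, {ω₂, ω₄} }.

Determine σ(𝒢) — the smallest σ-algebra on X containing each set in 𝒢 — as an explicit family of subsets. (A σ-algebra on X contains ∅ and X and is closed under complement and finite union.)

Initial family (5 sets): { ∅, {ω₄}, {ω₁, ω₂}, {ω₂, ω₄}, X }.
Pass 1 (4 new):
  {ω₁, ω₃}  = {ω₂, ω₄}ᶜ
  {ω₃, ω₄}  = {ω₁, ω₂}ᶜ
  {ω₁, ω₂, ω₃}  = {ω₄}ᶜ
  {ω₁, ω₂, ω₄}  = {ω₁, ω₂} ∪ {ω₄}
Pass 2. New:
  {ω₃}  = {ω₁, ω₂, ω₄}ᶜ
  {ω₁, ω₃, ω₄}  = {ω₃, ω₄} ∪ {ω₁, ω₃}
  {ω₂, ω₃, ω₄}  = {ω₃, ω₄} ∪ {ω₂, ω₄}
Pass 3. New:
  {ω₁}  = {ω₂, ω₃, ω₄}ᶜ
  {ω₂}  = {ω₁, ω₃, ω₄}ᶜ
Pass 4: 2 new —
  {ω₁, ω₄}  = {ω₄} ∪ {ω₁}
  {ω₂, ω₃}  = {ω₃} ∪ {ω₂}
Pass 5 adds nothing — fixpoint reached.

|σ(𝒢)| = 16.  σ(𝒢) = { ∅, {ω₁}, {ω₂}, {ω₃}, {ω₄}, {ω₁, ω₂}, {ω₁, ω₃}, {ω₁, ω₄}, {ω₂, ω₃}, {ω₂, ω₄}, {ω₃, ω₄}, {ω₁, ω₂, ω₃}, {ω₁, ω₂, ω₄}, {ω₁, ω₃, ω₄}, {ω₂, ω₃, ω₄}, X }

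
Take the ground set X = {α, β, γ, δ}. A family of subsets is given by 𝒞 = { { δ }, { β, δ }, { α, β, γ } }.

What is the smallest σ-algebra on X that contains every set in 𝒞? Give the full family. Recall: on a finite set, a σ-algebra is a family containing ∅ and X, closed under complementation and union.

Seed the family with 𝒞 together with ∅ and X: { ∅, { δ }, { β, δ }, { α, β, γ }, X }.
Pass 1 adds 1:
  { α, γ }  = { β, δ }ᶜ
  [6 total]
Pass 2 adds 1:
  { α, γ, δ }  = { δ } ∪ { α, γ }
  [7 total]
Pass 3 adds 1:
  { β }  = { α, γ, δ }ᶜ
  [8 total]
Pass 4: closed — nothing new.

|σ(𝒞)| = 8.  σ(𝒞) = { ∅, { β }, { δ }, { α, γ }, { β, δ }, { α, β, γ }, { α, γ, δ }, X }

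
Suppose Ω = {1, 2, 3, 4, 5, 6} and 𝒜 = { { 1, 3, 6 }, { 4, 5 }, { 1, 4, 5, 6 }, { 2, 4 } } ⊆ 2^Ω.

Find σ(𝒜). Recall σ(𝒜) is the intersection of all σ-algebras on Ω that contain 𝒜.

Take S₀ = 𝒜 ∪ {∅, Ω} = { {  }, { 2, 4 }, { 4, 5 }, { 1, 3, 6 }, { 1, 4, 5, 6 }, Ω }.
Step 1: +7 →
  { 2, 3 }  = Ω∖{ 1, 4, 5, 6 }
  { 2, 4, 5 }  = Ω∖{ 1, 3, 6 }
  { 1, 2, 3, 6 }  = Ω∖{ 4, 5 }
  { 1, 3, 5, 6 }  = Ω∖{ 2, 4 }
  { 1, 2, 3, 4, 6 }  = { 1, 3, 6 } ∪ { 2, 4 }
  { 1, 2, 4, 5, 6 }  = { 1, 4, 5, 6 } ∪ { 2, 4 }
  { 1, 3, 4, 5, 6 }  = { 4, 5 } ∪ { 1, 3, 6 }
  |family| = 13
Step 2. New:
  { 2 }  = Ω∖{ 1, 3, 4, 5, 6 }
  { 3 }  = Ω∖{ 1, 2, 4, 5, 6 }
  { 5 }  = Ω∖{ 1, 2, 3, 4, 6 }
  { 2, 3, 4 }  = { 2, 3 } ∪ { 2, 4 }
  { 2, 3, 4, 5 }  = { 4, 5 } ∪ { 2, 3 }
  { 1, 2, 3, 5, 6 }  = { 1, 3, 5, 6 } ∪ { 1, 2, 3, 6 }
  |family| = 19
Step 3 (7 new):
  { 4 }  = Ω∖{ 1, 2, 3, 5, 6 }
  { 1, 6 }  = Ω∖{ 2, 3, 4, 5 }
  { 2, 5 }  = { 2 } ∪ { 5 }
  { 3, 5 }  = { 5 } ∪ { 3 }
  { 1, 5, 6 }  = Ω∖{ 2, 3, 4 }
  { 2, 3, 5 }  = { 5 } ∪ { 2, 3 }
  { 3, 4, 5 }  = { 4, 5 } ∪ { 3 }
  |family| = 26
Step 4. New:
  { 3, 4 }  = { 3 } ∪ { 4 }
  { 1, 2, 6 }  = Ω∖{ 3, 4, 5 }
  { 1, 4, 6 }  = Ω∖{ 2, 3, 5 }
  { 1, 2, 4, 6 }  = Ω∖{ 3, 5 }
  { 1, 2, 5, 6 }  = { 2, 5 } ∪ { 1, 6 }
  { 1, 3, 4, 6 }  = Ω∖{ 2, 5 }
  |family| = 32
Step 5 adds nothing — fixpoint reached.

|σ(𝒜)| = 32.  σ(𝒜) = { {  }, { 2 }, { 3 }, { 4 }, { 5 }, { 1, 6 }, { 2, 3 }, { 2, 4 }, { 2, 5 }, { 3, 4 }, { 3, 5 }, { 4, 5 }, { 1, 2, 6 }, { 1, 3, 6 }, { 1, 4, 6 }, { 1, 5, 6 }, { 2, 3, 4 }, { 2, 3, 5 }, { 2, 4, 5 }, { 3, 4, 5 }, { 1, 2, 3, 6 }, { 1, 2, 4, 6 }, { 1, 2, 5, 6 }, { 1, 3, 4, 6 }, { 1, 3, 5, 6 }, { 1, 4, 5, 6 }, { 2, 3, 4, 5 }, { 1, 2, 3, 4, 6 }, { 1, 2, 3, 5, 6 }, { 1, 2, 4, 5, 6 }, { 1, 3, 4, 5, 6 }, Ω }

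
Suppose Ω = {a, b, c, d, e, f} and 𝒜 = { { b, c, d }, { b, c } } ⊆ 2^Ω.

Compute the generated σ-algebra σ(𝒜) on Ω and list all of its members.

Start: 𝒜 ∪ {∅, Ω} = { {  }, { b, c }, { b, c, d }, Ω }.
Iteration 1 adds 2:
  { a, e, f }  = complement { b, c, d }
  { a, d, e, f }  = complement { b, c }
  |family| = 6
Iteration 2 (1 new):
  { a, b, c, e, f }  = { b, c } ∪ { a, e, f }
  |family| = 7
Iteration 3: +1 →
  { d }  = complement { a, b, c, e, f }
  |family| = 8
Iteration 4 adds nothing — fixpoint reached.

|σ(𝒜)| = 8.  σ(𝒜) = { {  }, { d }, { b, c }, { a, e, f }, { b, c, d }, { a, d, e, f }, { a, b, c, e, f }, Ω }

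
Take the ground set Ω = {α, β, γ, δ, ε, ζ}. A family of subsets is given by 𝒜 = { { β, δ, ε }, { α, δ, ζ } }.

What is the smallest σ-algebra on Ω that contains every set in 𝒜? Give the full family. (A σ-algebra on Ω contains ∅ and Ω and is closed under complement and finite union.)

Answer: σ(𝒜) = { {  }, { γ }, { δ }, { α, ζ }, { β, ε }, { γ, δ }, { α, γ, ζ }, { α, δ, ζ }, { β, γ, ε }, { β, δ, ε }, { α, β, ε, ζ }, { α, γ, δ, ζ }, { β, γ, δ, ε }, { α, β, γ, ε, ζ }, { α, β, δ, ε, ζ }, Ω }

Working:
Start: 𝒜 ∪ {∅, Ω} = { {  }, { α, δ, ζ }, { β, δ, ε }, Ω }.
Iteration 1 (3 new):
  { α, γ, ζ }  = complement { β, δ, ε }
  { β, γ, ε }  = complement { α, δ, ζ }
  { α, β, δ, ε, ζ }  = { β, δ, ε } ∪ { α, δ, ζ }
  — 7 sets.
Iteration 2: +4 →
  { γ }  = complement { α, β, δ, ε, ζ }
  { α, γ, δ, ζ }  = { α, γ, ζ } ∪ { α, δ, ζ }
  { β, γ, δ, ε }  = { β, γ, ε } ∪ { β, δ, ε }
  { α, β, γ, ε, ζ }  = { β, γ, ε } ∪ { α, γ, ζ }
  — 11 sets.
Iteration 3 (3 new):
  { δ }  = complement { α, β, γ, ε, ζ }
  { α, ζ }  = complement { β, γ, δ, ε }
  { β, ε }  = complement { α, γ, δ, ζ }
  — 14 sets.
Iteration 4: +2 →
  { γ, δ }  = { γ } ∪ { δ }
  { α, β, ε, ζ }  = { β, ε } ∪ { α, ζ }
  — 16 sets.
After Iteration 5 the family is unchanged; done.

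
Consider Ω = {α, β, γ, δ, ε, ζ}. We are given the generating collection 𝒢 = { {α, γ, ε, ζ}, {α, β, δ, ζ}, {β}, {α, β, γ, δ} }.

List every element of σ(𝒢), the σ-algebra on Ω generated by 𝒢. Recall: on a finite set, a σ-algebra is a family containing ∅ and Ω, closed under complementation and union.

σ(𝒢) (64 sets): { {}, {α}, {β}, {γ}, {δ}, {ε}, {ζ}, {α, β}, {α, γ}, {α, δ}, {α, ε}, {α, ζ}, {β, γ}, {β, δ}, {β, ε}, {β, ζ}, {γ, δ}, {γ, ε}, {γ, ζ}, {δ, ε}, {δ, ζ}, {ε, ζ}, {α, β, γ}, {α, β, δ}, {α, β, ε}, {α, β, ζ}, {α, γ, δ}, {α, γ, ε}, {α, γ, ζ}, {α, δ, ε}, {α, δ, ζ}, {α, ε, ζ}, {β, γ, δ}, {β, γ, ε}, {β, γ, ζ}, {β, δ, ε}, {β, δ, ζ}, {β, ε, ζ}, {γ, δ, ε}, {γ, δ, ζ}, {γ, ε, ζ}, {δ, ε, ζ}, {α, β, γ, δ}, {α, β, γ, ε}, {α, β, γ, ζ}, {α, β, δ, ε}, {α, β, δ, ζ}, {α, β, ε, ζ}, {α, γ, δ, ε}, {α, γ, δ, ζ}, {α, γ, ε, ζ}, {α, δ, ε, ζ}, {β, γ, δ, ε}, {β, γ, δ, ζ}, {β, γ, ε, ζ}, {β, δ, ε, ζ}, {γ, δ, ε, ζ}, {α, β, γ, δ, ε}, {α, β, γ, δ, ζ}, {α, β, γ, ε, ζ}, {α, β, δ, ε, ζ}, {α, γ, δ, ε, ζ}, {β, γ, δ, ε, ζ}, Ω }

Check:
Take S₀ = 𝒢 ∪ {∅, Ω} = { {}, {β}, {α, β, γ, δ}, {α, β, δ, ζ}, {α, γ, ε, ζ}, Ω }.
Iteration 1 (6 new):
  {β, δ}  = ᶜ of {α, γ, ε, ζ}
  {γ, ε}  = ᶜ of {α, β, δ, ζ}
  {ε, ζ}  = ᶜ of {α, β, γ, δ}
  {α, β, γ, δ, ζ}  = {α, β, δ, ζ} ∪ {α, β, γ, δ}
  {α, β, γ, ε, ζ}  = {α, γ, ε, ζ} ∪ {β}
  {α, γ, δ, ε, ζ}  = ᶜ of {β}
  [12 total]
Iteration 2 adds 9:
  {δ}  = ᶜ of {α, β, γ, ε, ζ}
  {ε}  = ᶜ of {α, β, γ, δ, ζ}
  {β, γ, ε}  = {β} ∪ {γ, ε}
  {β, ε, ζ}  = {ε, ζ} ∪ {β}
  {γ, ε, ζ}  = {ε, ζ} ∪ {γ, ε}
  {β, γ, δ, ε}  = {γ, ε} ∪ {β, δ}
  {β, δ, ε, ζ}  = {ε, ζ} ∪ {β, δ}
  {α, β, γ, δ, ε}  = {γ, ε} ∪ {α, β, γ, δ}
  {α, β, δ, ε, ζ}  = {α, β, δ, ζ} ∪ {ε, ζ}
  [21 total]
Iteration 3 (15 new):
  {γ}  = ᶜ of {α, β, δ, ε, ζ}
  {ζ}  = ᶜ of {α, β, γ, δ, ε}
  {α, γ}  = ᶜ of {β, δ, ε, ζ}
  {α, ζ}  = ᶜ of {β, γ, δ, ε}
  {β, ε}  = {β} ∪ {ε}
  {δ, ε}  = {ε} ∪ {δ}
  {α, β, δ}  = ᶜ of {γ, ε, ζ}
  {α, γ, δ}  = ᶜ of {β, ε, ζ}
  {α, δ, ζ}  = ᶜ of {β, γ, ε}
  {β, δ, ε}  = {β, δ} ∪ {ε}
  {γ, δ, ε}  = {γ, ε} ∪ {δ}
  {δ, ε, ζ}  = {ε, ζ} ∪ {δ}
  {β, γ, ε, ζ}  = {ε, ζ} ∪ {β, γ, ε}
  {γ, δ, ε, ζ}  = {γ, ε, ζ} ∪ {δ}
  {β, γ, δ, ε, ζ}  = {ε, ζ} ∪ {β, γ, δ, ε}
  [36 total]
Iteration 4 (22 new):
  {α}  = ᶜ of {β, γ, δ, ε, ζ}
  {α, β}  = ᶜ of {γ, δ, ε, ζ}
  {α, δ}  = ᶜ of {β, γ, ε, ζ}
  {β, γ}  = {β} ∪ {γ}
  {β, ζ}  = {β} ∪ {ζ}
  {γ, δ}  = {γ} ∪ {δ}
  {γ, ζ}  = {ζ} ∪ {γ}
  {δ, ζ}  = {ζ} ∪ {δ}
  {α, β, γ}  = ᶜ of {δ, ε, ζ}
  {α, β, ζ}  = ᶜ of {γ, δ, ε}
  {α, γ, ε}  = {ε} ∪ {α, γ}
  {α, γ, ζ}  = ᶜ of {β, δ, ε}
  {α, ε, ζ}  = {ε, ζ} ∪ {α, ζ}
  {β, γ, δ}  = {γ} ∪ {β, δ}
  {β, δ, ζ}  = {ζ} ∪ {β, δ}
  {α, β, γ, ε}  = {β, ε} ∪ {α, γ}
  {α, β, γ, ζ}  = ᶜ of {δ, ε}
  {α, β, δ, ε}  = {β, ε} ∪ {α, β, δ}
  {α, β, ε, ζ}  = {β, ε} ∪ {α, ζ}
  {α, γ, δ, ε}  = {γ, δ, ε} ∪ {α, γ, δ}
  {α, γ, δ, ζ}  = ᶜ of {β, ε}
  {α, δ, ε, ζ}  = {ε, ζ} ∪ {α, δ, ζ}
  [58 total]
Iteration 5: 6 new —
  {α, ε}  = {ε} ∪ {α}
  {α, β, ε}  = {β, ε} ∪ {α, β}
  {α, δ, ε}  = {δ, ε} ∪ {α, δ}
  {β, γ, ζ}  = {β} ∪ {γ, ζ}
  {γ, δ, ζ}  = {γ, δ} ∪ {δ, ζ}
  {β, γ, δ, ζ}  = {β, δ, ζ} ∪ {γ, δ}
  [64 total]
Iteration 6: stable.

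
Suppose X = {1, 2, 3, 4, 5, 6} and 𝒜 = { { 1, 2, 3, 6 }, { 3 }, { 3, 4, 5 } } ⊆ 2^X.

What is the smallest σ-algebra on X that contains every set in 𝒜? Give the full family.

Start: 𝒜 ∪ {∅, X} = { {}, { 3 }, { 3, 4, 5 }, { 1, 2, 3, 6 }, X }.
Iteration 1 adds 3:
  { 4, 5 }  = { 1, 2, 3, 6 }ᶜ
  { 1, 2, 6 }  = { 3, 4, 5 }ᶜ
  { 1, 2, 4, 5, 6 }  = { 3 }ᶜ
  |family| = 8
After Iteration 2 the family is unchanged; done.

|σ(𝒜)| = 8.  σ(𝒜) = { {}, { 3 }, { 4, 5 }, { 1, 2, 6 }, { 3, 4, 5 }, { 1, 2, 3, 6 }, { 1, 2, 4, 5, 6 }, X }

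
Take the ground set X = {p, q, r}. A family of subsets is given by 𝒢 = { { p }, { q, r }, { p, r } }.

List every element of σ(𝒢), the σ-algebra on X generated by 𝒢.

|σ(𝒢)| = 8.  σ(𝒢) = { {  }, { p }, { q }, { r }, { p, q }, { p, r }, { q, r }, X }

Check:
Start: 𝒢 ∪ {∅, X} = { {  }, { p }, { p, r }, { q, r }, X }.
Step 1: 1 new —
  { q }  = complement { p, r }
  (now 6)
Step 2 adds 1:
  { p, q }  = { q } ∪ { p }
  (now 7)
Step 3: +1 →
  { r }  = complement { p, q }
  (now 8)
Step 4: no new sets; the family is a σ-algebra.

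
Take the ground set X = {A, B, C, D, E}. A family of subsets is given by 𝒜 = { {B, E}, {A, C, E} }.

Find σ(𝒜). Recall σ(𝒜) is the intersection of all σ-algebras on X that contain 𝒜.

Take S₀ = 𝒜 ∪ {∅, X} = { {}, {B, E}, {A, C, E}, X }.
Pass 1. New:
  {B, D}  = ᶜ of {A, C, E}
  {A, C, D}  = ᶜ of {B, E}
  {A, B, C, E}  = {A, C, E} ∪ {B, E}
  |family| = 7
Pass 2. New:
  {D}  = ᶜ of {A, B, C, E}
  {B, D, E}  = {B, E} ∪ {B, D}
  {A, B, C, D}  = {A, C, D} ∪ {B, D}
  {A, C, D, E}  = {A, C, D} ∪ {A, C, E}
  |family| = 11
Pass 3: +3 →
  {B}  = ᶜ of {A, C, D, E}
  {E}  = ᶜ of {A, B, C, D}
  {A, C}  = ᶜ of {B, D, E}
  |family| = 14
Pass 4: 2 new —
  {D, E}  = {D} ∪ {E}
  {A, B, C}  = {A, C} ∪ {B}
  |family| = 16
Pass 5 adds nothing — fixpoint reached.

σ(𝒜) = { {}, {B}, {D}, {E}, {A, C}, {B, D}, {B, E}, {D, E}, {A, B, C}, {A, C, D}, {A, C, E}, {B, D, E}, {A, B, C, D}, {A, B, C, E}, {A, C, D, E}, X }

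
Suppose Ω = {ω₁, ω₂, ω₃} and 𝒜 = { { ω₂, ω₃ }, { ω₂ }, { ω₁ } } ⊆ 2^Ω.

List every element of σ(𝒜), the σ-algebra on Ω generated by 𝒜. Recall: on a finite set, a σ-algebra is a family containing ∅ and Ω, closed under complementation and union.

Start: 𝒜 ∪ {∅, Ω} = { ∅, { ω₁ }, { ω₂ }, { ω₂, ω₃ }, Ω }.
Round 1: +2 →
  { ω₁, ω₂ }  = { ω₂ } ∪ { ω₁ }
  { ω₁, ω₃ }  = { ω₂ }ᶜ
  |family| = 7
Round 2 adds 1:
  { ω₃ }  = { ω₁, ω₂ }ᶜ
  |family| = 8
Round 3: stable.

σ(𝒜) = { ∅, { ω₁ }, { ω₂ }, { ω₃ }, { ω₁, ω₂ }, { ω₁, ω₃ }, { ω₂, ω₃ }, Ω }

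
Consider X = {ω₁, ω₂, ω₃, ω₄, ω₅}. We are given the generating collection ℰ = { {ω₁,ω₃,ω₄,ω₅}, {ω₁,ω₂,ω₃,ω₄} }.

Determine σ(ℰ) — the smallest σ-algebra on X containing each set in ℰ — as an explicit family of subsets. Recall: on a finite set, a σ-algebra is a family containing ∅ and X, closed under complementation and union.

Start: ℰ ∪ {∅, X} = { {}, {ω₁,ω₂,ω₃,ω₄}, {ω₁,ω₃,ω₄,ω₅}, X }.
Step 1 (2 new):
  {ω₂}  = ᶜ of {ω₁,ω₃,ω₄,ω₅}
  {ω₅}  = ᶜ of {ω₁,ω₂,ω₃,ω₄}
  (now 6)
Step 2: 1 new —
  {ω₂,ω₅}  = {ω₂} ∪ {ω₅}
  (now 7)
Step 3 (1 new):
  {ω₁,ω₃,ω₄}  = ᶜ of {ω₂,ω₅}
  (now 8)
Step 4: closed — nothing new.

Therefore σ(ℰ) = { {}, {ω₂}, {ω₅}, {ω₂,ω₅}, {ω₁,ω₃,ω₄}, {ω₁,ω₂,ω₃,ω₄}, {ω₁,ω₃,ω₄,ω₅}, X } (|σ(ℰ)| = 8).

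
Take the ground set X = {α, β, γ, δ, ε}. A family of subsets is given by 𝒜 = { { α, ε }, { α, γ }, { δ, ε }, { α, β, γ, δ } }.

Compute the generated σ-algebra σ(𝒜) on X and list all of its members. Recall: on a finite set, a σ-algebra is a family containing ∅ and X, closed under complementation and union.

σ(𝒜) = { {  }, { α }, { β }, { γ }, { δ }, { ε }, { α, β }, { α, γ }, { α, δ }, { α, ε }, { β, γ }, { β, δ }, { β, ε }, { γ, δ }, { γ, ε }, { δ, ε }, { α, β, γ }, { α, β, δ }, { α, β, ε }, { α, γ, δ }, { α, γ, ε }, { α, δ, ε }, { β, γ, δ }, { β, γ, ε }, { β, δ, ε }, { γ, δ, ε }, { α, β, γ, δ }, { α, β, γ, ε }, { α, β, δ, ε }, { α, γ, δ, ε }, { β, γ, δ, ε }, X }

Check:
Take S₀ = 𝒜 ∪ {∅, X} = { {  }, { α, γ }, { α, ε }, { δ, ε }, { α, β, γ, δ }, X }.
Pass 1: +7 →
  { ε }  = complement { α, β, γ, δ }
  { α, β, γ }  = complement { δ, ε }
  { α, γ, ε }  = { α, γ } ∪ { α, ε }
  { α, δ, ε }  = { δ, ε } ∪ { α, ε }
  { β, γ, δ }  = complement { α, ε }
  { β, δ, ε }  = complement { α, γ }
  { α, γ, δ, ε }  = { δ, ε } ∪ { α, γ }
Pass 2 adds 6:
  { β }  = complement { α, γ, δ, ε }
  { β, γ }  = complement { α, δ, ε }
  { β, δ }  = complement { α, γ, ε }
  { α, β, γ, ε }  = { α, β, γ } ∪ { α, γ, ε }
  { α, β, δ, ε }  = { α, δ, ε } ∪ { β, δ, ε }
  { β, γ, δ, ε }  = { β, γ, δ } ∪ { ε }
Pass 3 (6 new):
  { α }  = complement { β, γ, δ, ε }
  { γ }  = complement { α, β, δ, ε }
  { δ }  = complement { α, β, γ, ε }
  { β, ε }  = { β } ∪ { ε }
  { α, β, ε }  = { β } ∪ { α, ε }
  { β, γ, ε }  = { ε } ∪ { β, γ }
Pass 4: 7 new —
  { α, β }  = { β } ∪ { α }
  { α, δ }  = complement { β, γ, ε }
  { γ, δ }  = complement { α, β, ε }
  { γ, ε }  = { ε } ∪ { γ }
  { α, β, δ }  = { β, δ } ∪ { α }
  { α, γ, δ }  = complement { β, ε }
  { γ, δ, ε }  = { δ, ε } ∪ { γ }
Pass 5 adds nothing — fixpoint reached.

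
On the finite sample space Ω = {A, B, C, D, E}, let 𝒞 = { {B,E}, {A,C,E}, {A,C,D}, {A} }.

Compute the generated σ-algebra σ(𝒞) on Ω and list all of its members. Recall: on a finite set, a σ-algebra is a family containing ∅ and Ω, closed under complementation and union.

Take S₀ = 𝒞 ∪ {∅, Ω} = { {}, {A}, {B,E}, {A,C,D}, {A,C,E}, Ω }.
Round 1: 5 new —
  {B,D}  = complement {A,C,E}
  {A,B,E}  = {B,E} ∪ {A}
  {A,B,C,E}  = {B,E} ∪ {A,C,E}
  {A,C,D,E}  = {A,C,D} ∪ {A,C,E}
  {B,C,D,E}  = complement {A}
  [11 total]
Round 2 (7 new):
  {B}  = complement {A,C,D,E}
  {D}  = complement {A,B,C,E}
  {C,D}  = complement {A,B,E}
  {A,B,D}  = {B,D} ∪ {A}
  {B,D,E}  = {B,E} ∪ {B,D}
  {A,B,C,D}  = {A,C,D} ∪ {B,D}
  {A,B,D,E}  = {A,B,E} ∪ {B,D}
  [18 total]
Round 3: 7 new —
  {C}  = complement {A,B,D,E}
  {E}  = complement {A,B,C,D}
  {A,B}  = {B} ∪ {A}
  {A,C}  = complement {B,D,E}
  {A,D}  = {D} ∪ {A}
  {C,E}  = complement {A,B,D}
  {B,C,D}  = {C,D} ∪ {B}
  [25 total]
Round 4 adds 7:
  {A,E}  = complement {B,C,D}
  {B,C}  = {B} ∪ {C}
  {D,E}  = {E} ∪ {D}
  {A,B,C}  = {A,B} ∪ {C}
  {A,D,E}  = {E} ∪ {A,D}
  {B,C,E}  = complement {A,D}
  {C,D,E}  = complement {A,B}
  [32 total]
Round 5: stable.

Hence σ(𝒞) has 32 members: { {}, {A}, {B}, {C}, {D}, {E}, {A,B}, {A,C}, {A,D}, {A,E}, {B,C}, {B,D}, {B,E}, {C,D}, {C,E}, {D,E}, {A,B,C}, {A,B,D}, {A,B,E}, {A,C,D}, {A,C,E}, {A,D,E}, {B,C,D}, {B,C,E}, {B,D,E}, {C,D,E}, {A,B,C,D}, {A,B,C,E}, {A,B,D,E}, {A,C,D,E}, {B,C,D,E}, Ω }.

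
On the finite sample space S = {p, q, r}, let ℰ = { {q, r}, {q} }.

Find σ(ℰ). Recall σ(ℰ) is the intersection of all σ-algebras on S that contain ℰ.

σ(ℰ) = { {}, {p}, {q}, {r}, {p, q}, {p, r}, {q, r}, S }

Working:
Take S₀ = ℰ ∪ {∅, S} = { {}, {q}, {q, r}, S }.
Round 1 adds 2:
  {p}  = S∖{q, r}
  {p, r}  = S∖{q}
Round 2 adds 1:
  {p, q}  = {q} ∪ {p}
Round 3 adds 1:
  {r}  = S∖{p, q}
After Round 4 the family is unchanged; done.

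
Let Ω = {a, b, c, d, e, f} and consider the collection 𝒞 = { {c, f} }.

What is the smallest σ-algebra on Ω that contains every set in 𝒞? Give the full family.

Initial family (3 sets): { ∅, {c, f}, Ω }.
Pass 1. New:
  {a, b, d, e}  = complement {c, f}
  [4 total]
Pass 2: closed — nothing new.

|σ(𝒞)| = 4.  σ(𝒞) = { ∅, {c, f}, {a, b, d, e}, Ω }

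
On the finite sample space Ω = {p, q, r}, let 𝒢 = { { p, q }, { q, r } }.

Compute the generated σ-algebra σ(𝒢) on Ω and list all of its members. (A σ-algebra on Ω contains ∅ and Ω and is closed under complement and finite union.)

Initial family (4 sets): { ∅, { p, q }, { q, r }, Ω }.
Iteration 1: 2 new —
  { p }  = complement { q, r }
  { r }  = complement { p, q }
  (now 6)
Iteration 2: 1 new —
  { p, r }  = { r } ∪ { p }
  (now 7)
Iteration 3: 1 new —
  { q }  = complement { p, r }
  (now 8)
After Iteration 4 the family is unchanged; done.

Therefore σ(𝒢) = { ∅, { p }, { q }, { r }, { p, q }, { p, r }, { q, r }, Ω } (|σ(𝒢)| = 8).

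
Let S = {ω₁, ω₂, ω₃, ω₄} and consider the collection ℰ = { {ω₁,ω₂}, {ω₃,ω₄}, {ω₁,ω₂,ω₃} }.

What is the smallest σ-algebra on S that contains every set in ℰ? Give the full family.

σ(ℰ) = { ∅, {ω₃}, {ω₄}, {ω₁,ω₂}, {ω₃,ω₄}, {ω₁,ω₂,ω₃}, {ω₁,ω₂,ω₄}, S }

Check:
Begin from { ∅, {ω₁,ω₂}, {ω₃,ω₄}, {ω₁,ω₂,ω₃}, S } (that is, ℰ plus ∅ and S).
Round 1 (1 new):
  {ω₄}  = S∖{ω₁,ω₂,ω₃}
  |family| = 6
Round 2 (1 new):
  {ω₁,ω₂,ω₄}  = {ω₄} ∪ {ω₁,ω₂}
  |family| = 7
Round 3 adds 1:
  {ω₃}  = S∖{ω₁,ω₂,ω₄}
  |family| = 8
Round 4: stable.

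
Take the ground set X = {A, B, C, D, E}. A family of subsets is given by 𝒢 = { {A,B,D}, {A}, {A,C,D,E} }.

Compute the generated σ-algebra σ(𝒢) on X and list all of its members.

|σ(𝒢)| = 16.  σ(𝒢) = { {}, {A}, {B}, {D}, {A,B}, {A,D}, {B,D}, {C,E}, {A,B,D}, {A,C,E}, {B,C,E}, {C,D,E}, {A,B,C,E}, {A,C,D,E}, {B,C,D,E}, X }

Derivation:
Take S₀ = 𝒢 ∪ {∅, X} = { {}, {A}, {A,B,D}, {A,C,D,E}, X }.
Iteration 1: +3 →
  {B}  = {A,C,D,E}ᶜ
  {C,E}  = {A,B,D}ᶜ
  {B,C,D,E}  = {A}ᶜ
  |family| = 8
Iteration 2: 3 new —
  {A,B}  = {B} ∪ {A}
  {A,C,E}  = {C,E} ∪ {A}
  {B,C,E}  = {C,E} ∪ {B}
  |family| = 11
Iteration 3: 4 new —
  {A,D}  = {B,C,E}ᶜ
  {B,D}  = {A,C,E}ᶜ
  {C,D,E}  = {A,B}ᶜ
  {A,B,C,E}  = {B,C,E} ∪ {A,B}
  |family| = 15
Iteration 4 adds 1:
  {D}  = {A,B,C,E}ᶜ
  |family| = 16
Iteration 5: no new sets; the family is a σ-algebra.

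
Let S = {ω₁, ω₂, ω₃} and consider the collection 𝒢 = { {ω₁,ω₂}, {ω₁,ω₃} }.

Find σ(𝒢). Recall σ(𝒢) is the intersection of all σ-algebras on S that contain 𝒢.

|σ(𝒢)| = 8.  σ(𝒢) = { {}, {ω₁}, {ω₂}, {ω₃}, {ω₁,ω₂}, {ω₁,ω₃}, {ω₂,ω₃}, S }

Derivation:
Begin from { {}, {ω₁,ω₂}, {ω₁,ω₃}, S } (that is, 𝒢 plus ∅ and S).
Pass 1. New:
  {ω₂}  = complement {ω₁,ω₃}
  {ω₃}  = complement {ω₁,ω₂}
  [6 total]
Pass 2 adds 1:
  {ω₂,ω₃}  = {ω₃} ∪ {ω₂}
  [7 total]
Pass 3: 1 new —
  {ω₁}  = complement {ω₂,ω₃}
  [8 total]
Pass 4: stable.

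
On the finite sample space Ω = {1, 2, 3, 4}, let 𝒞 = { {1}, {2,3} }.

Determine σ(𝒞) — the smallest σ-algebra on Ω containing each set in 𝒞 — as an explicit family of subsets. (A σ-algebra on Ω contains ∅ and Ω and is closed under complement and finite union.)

|σ(𝒞)| = 8.  σ(𝒞) = { {}, {1}, {4}, {1,4}, {2,3}, {1,2,3}, {2,3,4}, Ω }

Working:
Start: 𝒞 ∪ {∅, Ω} = { {}, {1}, {2,3}, Ω }.
Step 1. New:
  {1,4}  = Ω∖{2,3}
  {1,2,3}  = {2,3} ∪ {1}
  {2,3,4}  = Ω∖{1}
Step 2 (1 new):
  {4}  = Ω∖{1,2,3}
Step 3: closed — nothing new.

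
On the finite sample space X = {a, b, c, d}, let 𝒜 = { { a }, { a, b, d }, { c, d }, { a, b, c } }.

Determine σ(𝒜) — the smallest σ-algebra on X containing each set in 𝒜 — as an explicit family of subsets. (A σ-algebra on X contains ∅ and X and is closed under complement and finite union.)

|σ(𝒜)| = 16.  σ(𝒜) = { {  }, { a }, { b }, { c }, { d }, { a, b }, { a, c }, { a, d }, { b, c }, { b, d }, { c, d }, { a, b, c }, { a, b, d }, { a, c, d }, { b, c, d }, X }

Derivation:
Initial family (6 sets): { {  }, { a }, { c, d }, { a, b, c }, { a, b, d }, X }.
Iteration 1 (5 new):
  { c }  = { a, b, d }ᶜ
  { d }  = { a, b, c }ᶜ
  { a, b }  = { c, d }ᶜ
  { a, c, d }  = { c, d } ∪ { a }
  { b, c, d }  = { a }ᶜ
  — 11 sets.
Iteration 2: 3 new —
  { b }  = { a, c, d }ᶜ
  { a, c }  = { c } ∪ { a }
  { a, d }  = { d } ∪ { a }
  — 14 sets.
Iteration 3: +2 →
  { b, c }  = { a, d }ᶜ
  { b, d }  = { a, c }ᶜ
  — 16 sets.
After Iteration 4 the family is unchanged; done.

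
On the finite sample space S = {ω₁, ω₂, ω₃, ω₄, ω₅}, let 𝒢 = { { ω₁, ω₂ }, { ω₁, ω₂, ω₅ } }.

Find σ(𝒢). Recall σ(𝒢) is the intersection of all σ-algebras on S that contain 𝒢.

Begin from { {}, { ω₁, ω₂ }, { ω₁, ω₂, ω₅ }, S } (that is, 𝒢 plus ∅ and S).
Iteration 1: +2 →
  { ω₃, ω₄ }  = ᶜ of { ω₁, ω₂, ω₅ }
  { ω₃, ω₄, ω₅ }  = ᶜ of { ω₁, ω₂ }
  [6 total]
Iteration 2 adds 1:
  { ω₁, ω₂, ω₃, ω₄ }  = { ω₃, ω₄ } ∪ { ω₁, ω₂ }
  [7 total]
Iteration 3: +1 →
  { ω₅ }  = ᶜ of { ω₁, ω₂, ω₃, ω₄ }
  [8 total]
Iteration 4: closed — nothing new.

|σ(𝒢)| = 8.  σ(𝒢) = { {}, { ω₅ }, { ω₁, ω₂ }, { ω₃, ω₄ }, { ω₁, ω₂, ω₅ }, { ω₃, ω₄, ω₅ }, { ω₁, ω₂, ω₃, ω₄ }, S }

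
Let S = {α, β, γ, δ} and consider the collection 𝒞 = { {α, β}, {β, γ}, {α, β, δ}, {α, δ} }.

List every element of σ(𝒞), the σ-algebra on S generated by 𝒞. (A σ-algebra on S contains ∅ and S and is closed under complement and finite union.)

σ(𝒞) (16 sets): { ∅, {α}, {β}, {γ}, {δ}, {α, β}, {α, γ}, {α, δ}, {β, γ}, {β, δ}, {γ, δ}, {α, β, γ}, {α, β, δ}, {α, γ, δ}, {β, γ, δ}, S }

Working:
Seed the family with 𝒞 together with ∅ and S: { ∅, {α, β}, {α, δ}, {β, γ}, {α, β, δ}, S }.
Step 1 adds 3:
  {γ}  = S∖{α, β, δ}
  {γ, δ}  = S∖{α, β}
  {α, β, γ}  = {β, γ} ∪ {α, β}
  |family| = 9
Step 2. New:
  {δ}  = S∖{α, β, γ}
  {α, γ, δ}  = {γ, δ} ∪ {α, δ}
  {β, γ, δ}  = {γ, δ} ∪ {β, γ}
  |family| = 12
Step 3: 2 new —
  {α}  = S∖{β, γ, δ}
  {β}  = S∖{α, γ, δ}
  |family| = 14
Step 4 (2 new):
  {α, γ}  = {γ} ∪ {α}
  {β, δ}  = {δ} ∪ {β}
  |family| = 16
After Step 5 the family is unchanged; done.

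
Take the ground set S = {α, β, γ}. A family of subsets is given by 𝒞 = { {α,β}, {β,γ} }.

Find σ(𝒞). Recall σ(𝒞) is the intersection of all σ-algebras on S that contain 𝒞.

Seed the family with 𝒞 together with ∅ and S: { {}, {α,β}, {β,γ}, S }.
Round 1 (2 new):
  {α}  = ᶜ of {β,γ}
  {γ}  = ᶜ of {α,β}
  |family| = 6
Round 2: +1 →
  {α,γ}  = {γ} ∪ {α}
  |family| = 7
Round 3. New:
  {β}  = ᶜ of {α,γ}
  |family| = 8
Round 4: closed — nothing new.

σ(𝒞) = { {}, {α}, {β}, {γ}, {α,β}, {α,γ}, {β,γ}, S }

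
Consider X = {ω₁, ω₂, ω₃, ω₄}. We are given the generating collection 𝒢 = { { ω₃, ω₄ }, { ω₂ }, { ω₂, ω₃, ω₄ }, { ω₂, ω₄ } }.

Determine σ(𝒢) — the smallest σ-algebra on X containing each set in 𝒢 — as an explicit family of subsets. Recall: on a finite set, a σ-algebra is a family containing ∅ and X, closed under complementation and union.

Initial family (6 sets): { {  }, { ω₂ }, { ω₂, ω₄ }, { ω₃, ω₄ }, { ω₂, ω₃, ω₄ }, X }.
Iteration 1: +4 →
  { ω₁ }  = ᶜ of { ω₂, ω₃, ω₄ }
  { ω₁, ω₂ }  = ᶜ of { ω₃, ω₄ }
  { ω₁, ω₃ }  = ᶜ of { ω₂, ω₄ }
  { ω₁, ω₃, ω₄ }  = ᶜ of { ω₂ }
  (now 10)
Iteration 2: +2 →
  { ω₁, ω₂, ω₃ }  = { ω₁, ω₂ } ∪ { ω₁, ω₃ }
  { ω₁, ω₂, ω₄ }  = { ω₁, ω₂ } ∪ { ω₂, ω₄ }
  (now 12)
Iteration 3: 2 new —
  { ω₃ }  = ᶜ of { ω₁, ω₂, ω₄ }
  { ω₄ }  = ᶜ of { ω₁, ω₂, ω₃ }
  (now 14)
Iteration 4: +2 →
  { ω₁, ω₄ }  = { ω₄ } ∪ { ω₁ }
  { ω₂, ω₃ }  = { ω₃ } ∪ { ω₂ }
  (now 16)
Iteration 5: stable.

Hence σ(𝒢) has 16 members: { {  }, { ω₁ }, { ω₂ }, { ω₃ }, { ω₄ }, { ω₁, ω₂ }, { ω₁, ω₃ }, { ω₁, ω₄ }, { ω₂, ω₃ }, { ω₂, ω₄ }, { ω₃, ω₄ }, { ω₁, ω₂, ω₃ }, { ω₁, ω₂, ω₄ }, { ω₁, ω₃, ω₄ }, { ω₂, ω₃, ω₄ }, X }.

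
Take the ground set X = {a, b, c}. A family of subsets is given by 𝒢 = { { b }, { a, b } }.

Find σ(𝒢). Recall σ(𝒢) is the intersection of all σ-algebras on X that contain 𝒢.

Answer: σ(𝒢) = { ∅, { a }, { b }, { c }, { a, b }, { a, c }, { b, c }, X }

Trace:
Seed the family with 𝒢 together with ∅ and X: { ∅, { b }, { a, b }, X }.
Round 1: 2 new —
  { c }  = complement { a, b }
  { a, c }  = complement { b }
Round 2. New:
  { b, c }  = { c } ∪ { b }
Round 3 adds 1:
  { a }  = complement { b, c }
Round 4 adds nothing — fixpoint reached.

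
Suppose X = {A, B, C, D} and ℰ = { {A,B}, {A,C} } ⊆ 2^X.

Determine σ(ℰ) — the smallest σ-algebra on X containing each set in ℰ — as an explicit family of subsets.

σ(ℰ) = { {}, {A}, {B}, {C}, {D}, {A,B}, {A,C}, {A,D}, {B,C}, {B,D}, {C,D}, {A,B,C}, {A,B,D}, {A,C,D}, {B,C,D}, X }

Working:
Start: ℰ ∪ {∅, X} = { {}, {A,B}, {A,C}, X }.
Step 1. New:
  {B,D}  = ᶜ of {A,C}
  {C,D}  = ᶜ of {A,B}
  {A,B,C}  = {A,B} ∪ {A,C}
  [7 total]
Step 2. New:
  {D}  = ᶜ of {A,B,C}
  {A,B,D}  = {A,B} ∪ {B,D}
  {A,C,D}  = {C,D} ∪ {A,C}
  {B,C,D}  = {C,D} ∪ {B,D}
  [11 total]
Step 3 (3 new):
  {A}  = ᶜ of {B,C,D}
  {B}  = ᶜ of {A,C,D}
  {C}  = ᶜ of {A,B,D}
  [14 total]
Step 4. New:
  {A,D}  = {D} ∪ {A}
  {B,C}  = {C} ∪ {B}
  [16 total]
Step 5: stable.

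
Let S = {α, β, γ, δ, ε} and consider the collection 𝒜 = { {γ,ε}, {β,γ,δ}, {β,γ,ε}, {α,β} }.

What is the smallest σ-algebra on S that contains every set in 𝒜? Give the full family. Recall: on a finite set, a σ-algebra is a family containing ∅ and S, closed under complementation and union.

Answer: σ(𝒜) = { {}, {α}, {β}, {γ}, {δ}, {ε}, {α,β}, {α,γ}, {α,δ}, {α,ε}, {β,γ}, {β,δ}, {β,ε}, {γ,δ}, {γ,ε}, {δ,ε}, {α,β,γ}, {α,β,δ}, {α,β,ε}, {α,γ,δ}, {α,γ,ε}, {α,δ,ε}, {β,γ,δ}, {β,γ,ε}, {β,δ,ε}, {γ,δ,ε}, {α,β,γ,δ}, {α,β,γ,ε}, {α,β,δ,ε}, {α,γ,δ,ε}, {β,γ,δ,ε}, S }

Trace:
Initial family (6 sets): { {}, {α,β}, {γ,ε}, {β,γ,δ}, {β,γ,ε}, S }.
Pass 1 adds 7:
  {α,δ}  = ᶜ of {β,γ,ε}
  {α,ε}  = ᶜ of {β,γ,δ}
  {α,β,δ}  = ᶜ of {γ,ε}
  {γ,δ,ε}  = ᶜ of {α,β}
  {α,β,γ,δ}  = {β,γ,δ} ∪ {α,β}
  {α,β,γ,ε}  = {β,γ,ε} ∪ {α,β}
  {β,γ,δ,ε}  = {β,γ,ε} ∪ {β,γ,δ}
  (now 13)
Pass 2: +8 →
  {α}  = ᶜ of {β,γ,δ,ε}
  {δ}  = ᶜ of {α,β,γ,ε}
  {ε}  = ᶜ of {α,β,γ,δ}
  {α,β,ε}  = {α,β} ∪ {α,ε}
  {α,γ,ε}  = {α,ε} ∪ {γ,ε}
  {α,δ,ε}  = {α,δ} ∪ {α,ε}
  {α,β,δ,ε}  = {α,β,δ} ∪ {α,ε}
  {α,γ,δ,ε}  = {γ,δ,ε} ∪ {α,δ}
  (now 21)
Pass 3 (6 new):
  {β}  = ᶜ of {α,γ,δ,ε}
  {γ}  = ᶜ of {α,β,δ,ε}
  {β,γ}  = ᶜ of {α,δ,ε}
  {β,δ}  = ᶜ of {α,γ,ε}
  {γ,δ}  = ᶜ of {α,β,ε}
  {δ,ε}  = {ε} ∪ {δ}
  (now 27)
Pass 4 adds 5:
  {α,γ}  = {γ} ∪ {α}
  {β,ε}  = {β} ∪ {ε}
  {α,β,γ}  = ᶜ of {δ,ε}
  {α,γ,δ}  = {γ,δ} ∪ {α,δ}
  {β,δ,ε}  = {β} ∪ {δ,ε}
  (now 32)
Pass 5 adds nothing — fixpoint reached.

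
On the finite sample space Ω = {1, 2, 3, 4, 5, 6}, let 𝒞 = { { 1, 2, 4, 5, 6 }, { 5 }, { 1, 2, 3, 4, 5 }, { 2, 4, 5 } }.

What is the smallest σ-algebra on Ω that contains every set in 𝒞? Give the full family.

|σ(𝒞)| = 32.  σ(𝒞) = { {  }, { 1 }, { 3 }, { 5 }, { 6 }, { 1, 3 }, { 1, 5 }, { 1, 6 }, { 2, 4 }, { 3, 5 }, { 3, 6 }, { 5, 6 }, { 1, 2, 4 }, { 1, 3, 5 }, { 1, 3, 6 }, { 1, 5, 6 }, { 2, 3, 4 }, { 2, 4, 5 }, { 2, 4, 6 }, { 3, 5, 6 }, { 1, 2, 3, 4 }, { 1, 2, 4, 5 }, { 1, 2, 4, 6 }, { 1, 3, 5, 6 }, { 2, 3, 4, 5 }, { 2, 3, 4, 6 }, { 2, 4, 5, 6 }, { 1, 2, 3, 4, 5 }, { 1, 2, 3, 4, 6 }, { 1, 2, 4, 5, 6 }, { 2, 3, 4, 5, 6 }, Ω }

Check:
Seed the family with 𝒞 together with ∅ and Ω: { {  }, { 5 }, { 2, 4, 5 }, { 1, 2, 3, 4, 5 }, { 1, 2, 4, 5, 6 }, Ω }.
Iteration 1: 4 new —
  { 3 }  = Ω∖{ 1, 2, 4, 5, 6 }
  { 6 }  = Ω∖{ 1, 2, 3, 4, 5 }
  { 1, 3, 6 }  = Ω∖{ 2, 4, 5 }
  { 1, 2, 3, 4, 6 }  = Ω∖{ 5 }
  |family| = 10
Iteration 2: 6 new —
  { 3, 5 }  = { 5 } ∪ { 3 }
  { 3, 6 }  = { 6 } ∪ { 3 }
  { 5, 6 }  = { 6 } ∪ { 5 }
  { 1, 3, 5, 6 }  = { 1, 3, 6 } ∪ { 5 }
  { 2, 3, 4, 5 }  = { 3 } ∪ { 2, 4, 5 }
  { 2, 4, 5, 6 }  = { 6 } ∪ { 2, 4, 5 }
  |family| = 16
Iteration 3 adds 8:
  { 1, 3 }  = Ω∖{ 2, 4, 5, 6 }
  { 1, 6 }  = Ω∖{ 2, 3, 4, 5 }
  { 2, 4 }  = Ω∖{ 1, 3, 5, 6 }
  { 3, 5, 6 }  = { 3 } ∪ { 5, 6 }
  { 1, 2, 3, 4 }  = Ω∖{ 5, 6 }
  { 1, 2, 4, 5 }  = Ω∖{ 3, 6 }
  { 1, 2, 4, 6 }  = Ω∖{ 3, 5 }
  { 2, 3, 4, 5, 6 }  = { 3 } ∪ { 2, 4, 5, 6 }
  |family| = 24
Iteration 4: 7 new —
  { 1 }  = Ω∖{ 2, 3, 4, 5, 6 }
  { 1, 2, 4 }  = Ω∖{ 3, 5, 6 }
  { 1, 3, 5 }  = { 5 } ∪ { 1, 3 }
  { 1, 5, 6 }  = { 5, 6 } ∪ { 1, 6 }
  { 2, 3, 4 }  = { 3 } ∪ { 2, 4 }
  { 2, 4, 6 }  = { 6 } ∪ { 2, 4 }
  { 2, 3, 4, 6 }  = { 3, 6 } ∪ { 2, 4 }
  |family| = 31
Iteration 5 adds 1:
  { 1, 5 }  = Ω∖{ 2, 3, 4, 6 }
  |family| = 32
Iteration 6: closed — nothing new.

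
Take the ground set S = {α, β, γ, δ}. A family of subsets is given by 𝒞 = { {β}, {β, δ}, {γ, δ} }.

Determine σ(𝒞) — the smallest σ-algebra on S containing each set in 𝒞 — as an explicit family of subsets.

Start: 𝒞 ∪ {∅, S} = { {}, {β}, {β, δ}, {γ, δ}, S }.
Step 1: 4 new —
  {α, β}  = {γ, δ}ᶜ
  {α, γ}  = {β, δ}ᶜ
  {α, γ, δ}  = {β}ᶜ
  {β, γ, δ}  = {γ, δ} ∪ {β}
  [9 total]
Step 2: 3 new —
  {α}  = {β, γ, δ}ᶜ
  {α, β, γ}  = {α, β} ∪ {α, γ}
  {α, β, δ}  = {α, β} ∪ {β, δ}
  [12 total]
Step 3 (2 new):
  {γ}  = {α, β, δ}ᶜ
  {δ}  = {α, β, γ}ᶜ
  [14 total]
Step 4 adds 2:
  {α, δ}  = {δ} ∪ {α}
  {β, γ}  = {γ} ∪ {β}
  [16 total]
Step 5 adds nothing — fixpoint reached.

Therefore σ(𝒞) = { {}, {α}, {β}, {γ}, {δ}, {α, β}, {α, γ}, {α, δ}, {β, γ}, {β, δ}, {γ, δ}, {α, β, γ}, {α, β, δ}, {α, γ, δ}, {β, γ, δ}, S } (|σ(𝒞)| = 16).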